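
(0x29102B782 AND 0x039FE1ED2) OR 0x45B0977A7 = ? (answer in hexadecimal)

0x45B0B77A7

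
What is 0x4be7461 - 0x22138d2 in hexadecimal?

0x29d3b8f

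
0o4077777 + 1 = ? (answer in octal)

0o4100000

The trailing 5 digits are 7 (max in base 8), so adding 1 cascades: they roll to 0 and the next digit up increments.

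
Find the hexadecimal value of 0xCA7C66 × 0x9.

0x71E5F96

Multiply each base-16 digit by 9, carrying:
  6×9 = 54 → write 6 carry 3
  6×9+3 = 57 → write 9 carry 3
  C×9+3 = 111 → write F carry 6
  7×9+6 = 69 → write 5 carry 4
  A×9+4 = 94 → write E carry 5
  C×9+5 = 113 → write 1 carry 7
  remaining carry: 7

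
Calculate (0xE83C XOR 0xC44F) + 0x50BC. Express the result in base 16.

0x7D2F

First 0xE83C XOR 0xC44F = 0x2C73.
Add column by column in base 16, right to left:
  3+C = F
  7+B = 2 carry 1
  C+0+1 = D
  2+5 = 7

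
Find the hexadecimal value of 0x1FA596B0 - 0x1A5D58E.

Subtract column by column in base 16:
  0-E → 2 (borrow)
  B-8-1 → 2
  6-5 → 1
  9-D → C (borrow)
  5-5-1 → F (borrow)
  A-A-1 → F (borrow)
  F-1-1 → D
  1-0 → 1

0x1DFFC122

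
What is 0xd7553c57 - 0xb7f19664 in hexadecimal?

Subtract column by column in base 16:
  7-4 → 3
  5-6 → f (borrow)
  c-6-1 → 5
  3-9 → a (borrow)
  5-1-1 → 3
  5-f → 6 (borrow)
  7-7-1 → f (borrow)
  d-b-1 → 1

0x1f63a5f3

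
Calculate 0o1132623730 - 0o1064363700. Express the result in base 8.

0o46240030

Subtract column by column in base 8:
  0-0 → 0
  3-0 → 3
  7-7 → 0
  3-3 → 0
  2-6 → 4 (borrow)
  6-3-1 → 2
  2-4 → 6 (borrow)
  3-6-1 → 4 (borrow)
  1-0-1 → 0
  1-1 → 0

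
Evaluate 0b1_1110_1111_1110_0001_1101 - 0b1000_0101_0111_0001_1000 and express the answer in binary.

Subtract column by column in base 2:
  1-0 → 1
  0-0 → 0
  1-0 → 1
  1-1 → 0
  1-1 → 0
  0-0 → 0
  0-0 → 0
  0-0 → 0
  0-1 → 1 (borrow)
  1-1-1 → 1 (borrow)
  1-1-1 → 1 (borrow)
  1-0-1 → 0
  1-1 → 0
  1-0 → 1
  1-1 → 0
  1-0 → 1
  0-0 → 0
  1-0 → 1
  1-0 → 1
  1-1 → 0
  1-0 → 1

0b101101010011100000101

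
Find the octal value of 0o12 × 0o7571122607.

0o115273473506

Multiply each base-8 digit by 10, carrying:
  7×10 = 70 → write 6 carry 8
  0×10+8 = 8 → write 0 carry 1
  6×10+1 = 61 → write 5 carry 7
  2×10+7 = 27 → write 3 carry 3
  2×10+3 = 23 → write 7 carry 2
  1×10+2 = 12 → write 4 carry 1
  1×10+1 = 11 → write 3 carry 1
  7×10+1 = 71 → write 7 carry 8
  5×10+8 = 58 → write 2 carry 7
  7×10+7 = 77 → write 5 carry 9
  remaining carry: 11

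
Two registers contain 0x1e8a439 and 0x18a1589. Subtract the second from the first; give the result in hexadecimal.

0x5e8eb0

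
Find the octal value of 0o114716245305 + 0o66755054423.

Add column by column in base 8, right to left:
  5+3 = 0 carry 1
  0+2+1 = 3
  3+4 = 7
  5+4 = 1 carry 1
  4+5+1 = 2 carry 1
  2+0+1 = 3
  6+5 = 3 carry 1
  1+5+1 = 7
  7+7 = 6 carry 1
  4+6+1 = 3 carry 1
  1+6+1 = 0 carry 1
  1+0+1 = 2

0o203673321730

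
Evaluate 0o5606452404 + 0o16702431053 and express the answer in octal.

Add column by column in base 8, right to left:
  4+3 = 7
  0+5 = 5
  4+0 = 4
  2+1 = 3
  5+3 = 0 carry 1
  4+4+1 = 1 carry 1
  6+2+1 = 1 carry 1
  0+0+1 = 1
  6+7 = 5 carry 1
  5+6+1 = 4 carry 1
  0+1+1 = 2

0o24511103457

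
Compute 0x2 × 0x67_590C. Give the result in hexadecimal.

0xCEB218

Multiply each base-16 digit by 2, carrying:
  C×2 = 24 → write 8 carry 1
  0×2+1 = 1 → write 1
  9×2 = 18 → write 2 carry 1
  5×2+1 = 11 → write B
  7×2 = 14 → write E
  6×2 = 12 → write C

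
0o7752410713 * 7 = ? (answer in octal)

0o67551476215

Multiply each base-8 digit by 7, carrying:
  3×7 = 21 → write 5 carry 2
  1×7+2 = 9 → write 1 carry 1
  7×7+1 = 50 → write 2 carry 6
  0×7+6 = 6 → write 6
  1×7 = 7 → write 7
  4×7 = 28 → write 4 carry 3
  2×7+3 = 17 → write 1 carry 2
  5×7+2 = 37 → write 5 carry 4
  7×7+4 = 53 → write 5 carry 6
  7×7+6 = 55 → write 7 carry 6
  remaining carry: 6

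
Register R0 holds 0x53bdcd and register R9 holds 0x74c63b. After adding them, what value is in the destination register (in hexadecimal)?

Add column by column in base 16, right to left:
  d+b = 8 carry 1
  c+3+1 = 0 carry 1
  d+6+1 = 4 carry 1
  b+c+1 = 8 carry 1
  3+4+1 = 8
  5+7 = c

0xc88408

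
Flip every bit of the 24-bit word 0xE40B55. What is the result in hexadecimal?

Each hex digit d becomes F−d:
  E→1, 4→B, 0→F, B→4, 5→A, 5→A

0x1BF4AA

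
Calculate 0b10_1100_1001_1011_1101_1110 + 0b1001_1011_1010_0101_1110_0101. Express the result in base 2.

Add column by column in base 2, right to left:
  0+1 = 1
  1+0 = 1
  1+1 = 0 carry 1
  1+0+1 = 0 carry 1
  1+0+1 = 0 carry 1
  0+1+1 = 0 carry 1
  1+1+1 = 1 carry 1
  1+1+1 = 1 carry 1
  1+1+1 = 1 carry 1
  1+0+1 = 0 carry 1
  0+1+1 = 0 carry 1
  1+0+1 = 0 carry 1
  1+0+1 = 0 carry 1
  0+1+1 = 0 carry 1
  0+0+1 = 1
  1+1 = 0 carry 1
  0+1+1 = 0 carry 1
  0+1+1 = 0 carry 1
  1+0+1 = 0 carry 1
  1+1+1 = 1 carry 1
  0+1+1 = 0 carry 1
  1+0+1 = 0 carry 1
  0+0+1 = 1
  0+1 = 1

0b110010000100000111000011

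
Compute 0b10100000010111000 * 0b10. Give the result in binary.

0b101000000101110000

Multiply each base-2 digit by 2, carrying:
  0×2 = 0 → write 0
  0×2 = 0 → write 0
  0×2 = 0 → write 0
  1×2 = 2 → write 0 carry 1
  1×2+1 = 3 → write 1 carry 1
  1×2+1 = 3 → write 1 carry 1
  0×2+1 = 1 → write 1
  1×2 = 2 → write 0 carry 1
  0×2+1 = 1 → write 1
  0×2 = 0 → write 0
  0×2 = 0 → write 0
  0×2 = 0 → write 0
  0×2 = 0 → write 0
  0×2 = 0 → write 0
  1×2 = 2 → write 0 carry 1
  0×2+1 = 1 → write 1
  1×2 = 2 → write 0 carry 1
  remaining carry: 1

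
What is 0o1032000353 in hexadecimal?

Each octal digit is 3 bits: 1=001 0=000 3=011 2=010 0=000 0=000 0=000 3=011 5=101 3=011.
Group the bits into nibbles: 1000 0110 1000 0000 0000 1110 1011 → 86800EB.

0x86800EB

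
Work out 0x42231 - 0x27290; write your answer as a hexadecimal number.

0x1AFA1

Subtract column by column in base 16:
  1-0 → 1
  3-9 → A (borrow)
  2-2-1 → F (borrow)
  2-7-1 → A (borrow)
  4-2-1 → 1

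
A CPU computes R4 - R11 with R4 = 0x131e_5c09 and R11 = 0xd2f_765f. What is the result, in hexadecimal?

0x5eee5aa

Subtract column by column in base 16:
  9-f → a (borrow)
  0-5-1 → a (borrow)
  c-6-1 → 5
  5-7 → e (borrow)
  e-f-1 → e (borrow)
  1-2-1 → e (borrow)
  3-d-1 → 5 (borrow)
  1-0-1 → 0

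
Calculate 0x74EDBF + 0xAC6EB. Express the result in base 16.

0x7FB4AA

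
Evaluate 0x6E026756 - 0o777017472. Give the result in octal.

0o14601444034

0x6E026756 = 0o15600463526 in octal.
Subtract column by column in base 8:
  6-2 → 4
  2-7 → 3 (borrow)
  5-4-1 → 0
  3-7 → 4 (borrow)
  6-1-1 → 4
  4-0 → 4
  0-7 → 1 (borrow)
  0-7-1 → 0 (borrow)
  6-7-1 → 6 (borrow)
  5-0-1 → 4
  1-0 → 1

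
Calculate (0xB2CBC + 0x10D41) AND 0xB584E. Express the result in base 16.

Add column by column in base 16, right to left:
  C+1 = D
  B+4 = F
  C+D = 9 carry 1
  2+0+1 = 3
  B+1 = C
Sum = 0xC39FD; now AND with 0xB584E:
  C&B=8, 3&5=1, 9&8=8, F&4=4, D&E=C

0x8184C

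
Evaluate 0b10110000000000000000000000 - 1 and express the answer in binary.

The trailing 22 digits are 0, so subtracting 1 borrows through: they become 1 and the next digit up decrements.

0b10101111111111111111111111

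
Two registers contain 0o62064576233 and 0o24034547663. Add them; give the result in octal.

Add column by column in base 8, right to left:
  3+3 = 6
  3+6 = 1 carry 1
  2+6+1 = 1 carry 1
  6+7+1 = 6 carry 1
  7+4+1 = 4 carry 1
  5+5+1 = 3 carry 1
  4+4+1 = 1 carry 1
  6+3+1 = 2 carry 1
  0+0+1 = 1
  2+4 = 6
  6+2 = 0 carry 1
  final carry 1

0o106121346116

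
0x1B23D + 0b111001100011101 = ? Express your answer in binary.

0x1B23D = 0b11011001000111101 in binary.
Add column by column in base 2, right to left:
  1+1 = 0 carry 1
  0+0+1 = 1
  1+1 = 0 carry 1
  1+1+1 = 1 carry 1
  1+1+1 = 1 carry 1
  1+0+1 = 0 carry 1
  0+0+1 = 1
  0+0 = 0
  0+1 = 1
  1+1 = 0 carry 1
  0+0+1 = 1
  0+0 = 0
  1+1 = 0 carry 1
  1+1+1 = 1 carry 1
  0+1+1 = 0 carry 1
  1+0+1 = 0 carry 1
  1+0+1 = 0 carry 1
  final carry 1

0b100010010101011010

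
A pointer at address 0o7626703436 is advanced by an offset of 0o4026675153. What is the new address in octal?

Add column by column in base 8, right to left:
  6+3 = 1 carry 1
  3+5+1 = 1 carry 1
  4+1+1 = 6
  3+5 = 0 carry 1
  0+7+1 = 0 carry 1
  7+6+1 = 6 carry 1
  6+6+1 = 5 carry 1
  2+2+1 = 5
  6+0 = 6
  7+4 = 3 carry 1
  final carry 1

0o13655600611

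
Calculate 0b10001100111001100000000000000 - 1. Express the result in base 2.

0b10001100111001011111111111111

The trailing 14 digits are 0, so subtracting 1 borrows through: they become 1 and the next digit up decrements.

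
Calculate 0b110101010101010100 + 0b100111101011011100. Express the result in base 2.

Add column by column in base 2, right to left:
  0+0 = 0
  0+0 = 0
  1+1 = 0 carry 1
  0+1+1 = 0 carry 1
  1+1+1 = 1 carry 1
  0+0+1 = 1
  1+1 = 0 carry 1
  0+1+1 = 0 carry 1
  1+0+1 = 0 carry 1
  0+1+1 = 0 carry 1
  1+0+1 = 0 carry 1
  0+1+1 = 0 carry 1
  1+1+1 = 1 carry 1
  0+1+1 = 0 carry 1
  1+1+1 = 1 carry 1
  0+0+1 = 1
  1+0 = 1
  1+1 = 0 carry 1
  final carry 1

0b1011101000000110000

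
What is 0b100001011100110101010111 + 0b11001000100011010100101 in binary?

Add column by column in base 2, right to left:
  1+1 = 0 carry 1
  1+0+1 = 0 carry 1
  1+1+1 = 1 carry 1
  0+0+1 = 1
  1+0 = 1
  0+1 = 1
  1+0 = 1
  0+1 = 1
  1+0 = 1
  0+1 = 1
  1+1 = 0 carry 1
  1+0+1 = 0 carry 1
  0+0+1 = 1
  0+0 = 0
  1+1 = 0 carry 1
  1+0+1 = 0 carry 1
  1+0+1 = 0 carry 1
  0+0+1 = 1
  1+1 = 0 carry 1
  0+0+1 = 1
  0+0 = 0
  0+1 = 1
  0+1 = 1
  1+0 = 1

0b111010100001001111111100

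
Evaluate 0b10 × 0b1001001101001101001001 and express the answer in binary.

Multiply each base-2 digit by 2, carrying:
  1×2 = 2 → write 0 carry 1
  0×2+1 = 1 → write 1
  0×2 = 0 → write 0
  1×2 = 2 → write 0 carry 1
  0×2+1 = 1 → write 1
  0×2 = 0 → write 0
  1×2 = 2 → write 0 carry 1
  0×2+1 = 1 → write 1
  1×2 = 2 → write 0 carry 1
  1×2+1 = 3 → write 1 carry 1
  0×2+1 = 1 → write 1
  0×2 = 0 → write 0
  1×2 = 2 → write 0 carry 1
  0×2+1 = 1 → write 1
  1×2 = 2 → write 0 carry 1
  1×2+1 = 3 → write 1 carry 1
  0×2+1 = 1 → write 1
  0×2 = 0 → write 0
  1×2 = 2 → write 0 carry 1
  0×2+1 = 1 → write 1
  0×2 = 0 → write 0
  1×2 = 2 → write 0 carry 1
  remaining carry: 1

0b10010011010011010010010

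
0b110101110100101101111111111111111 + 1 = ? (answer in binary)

0b110101110100101110000000000000000

The trailing 16 digits are 1 (max in base 2), so adding 1 cascades: they roll to 0 and the next digit up increments.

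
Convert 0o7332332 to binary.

0b111011011010011011010

Each octal digit is 3 bits: 7=111 3=011 3=011 2=010 3=011 3=011 2=010.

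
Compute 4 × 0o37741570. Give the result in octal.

0o177606740

Multiply each base-8 digit by 4, carrying:
  0×4 = 0 → write 0
  7×4 = 28 → write 4 carry 3
  5×4+3 = 23 → write 7 carry 2
  1×4+2 = 6 → write 6
  4×4 = 16 → write 0 carry 2
  7×4+2 = 30 → write 6 carry 3
  7×4+3 = 31 → write 7 carry 3
  3×4+3 = 15 → write 7 carry 1
  remaining carry: 1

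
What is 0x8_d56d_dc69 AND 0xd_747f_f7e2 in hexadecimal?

0x8546dd460

AND each hex digit independently (no carries):
  8&d=8, d&7=5, 5&4=4, 6&7=6, d&f=d, d&f=d, c&7=4, 6&e=6, 9&2=0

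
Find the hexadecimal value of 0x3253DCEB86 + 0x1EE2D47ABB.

Add column by column in base 16, right to left:
  6+B = 1 carry 1
  8+B+1 = 4 carry 1
  B+A+1 = 6 carry 1
  E+7+1 = 6 carry 1
  C+4+1 = 1 carry 1
  D+D+1 = B carry 1
  3+2+1 = 6
  5+E = 3 carry 1
  2+E+1 = 1 carry 1
  3+1+1 = 5

0x5136B16641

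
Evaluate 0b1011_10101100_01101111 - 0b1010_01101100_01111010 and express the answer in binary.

0b10011111111110101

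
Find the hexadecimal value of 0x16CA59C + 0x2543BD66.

0x26B06302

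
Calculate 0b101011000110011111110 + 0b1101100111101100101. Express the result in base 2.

0b111000101110001100011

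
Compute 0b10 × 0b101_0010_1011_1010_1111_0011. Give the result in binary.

0b101001010111010111100110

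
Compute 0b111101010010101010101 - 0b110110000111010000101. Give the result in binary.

Subtract column by column in base 2:
  1-1 → 0
  0-0 → 0
  1-1 → 0
  0-0 → 0
  1-0 → 1
  0-0 → 0
  1-0 → 1
  0-1 → 1 (borrow)
  1-0-1 → 0
  0-1 → 1 (borrow)
  1-1-1 → 1 (borrow)
  0-1-1 → 0 (borrow)
  0-0-1 → 1 (borrow)
  1-0-1 → 0
  0-0 → 0
  1-0 → 1
  0-1 → 1 (borrow)
  1-1-1 → 1 (borrow)
  1-0-1 → 0
  1-1 → 0
  1-1 → 0

0b111001011011010000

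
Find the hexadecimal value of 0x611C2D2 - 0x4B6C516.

Subtract column by column in base 16:
  2-6 → C (borrow)
  D-1-1 → B
  2-5 → D (borrow)
  C-C-1 → F (borrow)
  1-6-1 → A (borrow)
  1-B-1 → 5 (borrow)
  6-4-1 → 1

0x15AFDBC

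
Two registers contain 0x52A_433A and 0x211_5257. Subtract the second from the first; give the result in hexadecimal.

Subtract column by column in base 16:
  A-7 → 3
  3-5 → E (borrow)
  3-2-1 → 0
  4-5 → F (borrow)
  A-1-1 → 8
  2-1 → 1
  5-2 → 3

0x318F0E3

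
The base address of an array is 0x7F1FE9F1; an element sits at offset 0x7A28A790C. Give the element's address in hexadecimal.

Add column by column in base 16, right to left:
  1+C = D
  F+0 = F
  9+9 = 2 carry 1
  E+7+1 = 6 carry 1
  F+A+1 = A carry 1
  1+8+1 = A
  F+2 = 1 carry 1
  7+A+1 = 2 carry 1
  0+7+1 = 8

0x821AA62FD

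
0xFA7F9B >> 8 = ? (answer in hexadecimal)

Shifting right by 8 bits = 2 hex digits: drop the last 2.

0xFA7F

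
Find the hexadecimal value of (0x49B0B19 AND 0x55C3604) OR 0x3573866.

0x75F3A66

0x49B0B19 AND 0x55C3604 = 0x4180200.
Then OR with 0x3573866.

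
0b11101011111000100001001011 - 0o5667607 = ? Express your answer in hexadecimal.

0b11101011111000100001001011 = 0x3AF884B in hexadecimal.
0o5667607 = 0x176F87 in hexadecimal.
Subtract column by column in base 16:
  B-7 → 4
  4-8 → C (borrow)
  8-F-1 → 8 (borrow)
  8-6-1 → 1
  F-7 → 8
  A-1 → 9
  3-0 → 3

0x39818C4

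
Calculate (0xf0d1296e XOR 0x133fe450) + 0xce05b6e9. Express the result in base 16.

First 0xf0d1296e XOR 0x133fe450 = 0xe3eecd3e.
Add column by column in base 16, right to left:
  e+9 = 7 carry 1
  3+e+1 = 2 carry 1
  d+6+1 = 4 carry 1
  c+b+1 = 8 carry 1
  e+5+1 = 4 carry 1
  e+0+1 = f
  3+e = 1 carry 1
  e+c+1 = b carry 1
  final carry 1

0x1b1f48427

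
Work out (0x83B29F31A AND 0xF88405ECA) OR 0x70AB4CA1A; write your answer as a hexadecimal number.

0x83B29F31A AND 0xF88405ECA = 0x80800520A.
Then OR with 0x70AB4CA1A.

0xF0AB4DA1A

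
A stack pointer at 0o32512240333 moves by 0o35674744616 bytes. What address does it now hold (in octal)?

Add column by column in base 8, right to left:
  3+6 = 1 carry 1
  3+1+1 = 5
  3+6 = 1 carry 1
  0+4+1 = 5
  4+4 = 0 carry 1
  2+7+1 = 2 carry 1
  2+4+1 = 7
  1+7 = 0 carry 1
  5+6+1 = 4 carry 1
  2+5+1 = 0 carry 1
  3+3+1 = 7

0o70407205151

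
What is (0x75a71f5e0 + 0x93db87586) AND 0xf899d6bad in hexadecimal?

Add column by column in base 16, right to left:
  0+6 = 6
  e+8 = 6 carry 1
  5+5+1 = b
  f+7 = 6 carry 1
  1+8+1 = a
  7+b = 2 carry 1
  a+d+1 = 8 carry 1
  5+3+1 = 9
  7+9 = 0 carry 1
  final carry 1
Sum = 0x10982a6b66; now AND with 0xf899d6bad:
  1&0=0, 0&f=0, 9&8=8, 8&9=8, 2&9=0, a&d=8, 6&6=6, b&b=b, 6&a=2, 6&d=4

0x88086b24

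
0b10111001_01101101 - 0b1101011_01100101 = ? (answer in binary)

Subtract column by column in base 2:
  1-1 → 0
  0-0 → 0
  1-1 → 0
  1-0 → 1
  0-0 → 0
  1-1 → 0
  1-1 → 0
  0-0 → 0
  1-1 → 0
  0-1 → 1 (borrow)
  0-0-1 → 1 (borrow)
  1-1-1 → 1 (borrow)
  1-0-1 → 0
  1-1 → 0
  0-1 → 1 (borrow)
  1-0-1 → 0

0b100111000001000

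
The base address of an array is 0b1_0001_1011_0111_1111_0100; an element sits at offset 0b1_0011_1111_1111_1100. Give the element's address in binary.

0b100101111011111110000

Add column by column in base 2, right to left:
  0+0 = 0
  0+0 = 0
  1+1 = 0 carry 1
  0+1+1 = 0 carry 1
  1+1+1 = 1 carry 1
  1+1+1 = 1 carry 1
  1+1+1 = 1 carry 1
  1+1+1 = 1 carry 1
  1+1+1 = 1 carry 1
  1+1+1 = 1 carry 1
  1+1+1 = 1 carry 1
  0+1+1 = 0 carry 1
  1+1+1 = 1 carry 1
  1+1+1 = 1 carry 1
  0+0+1 = 1
  1+0 = 1
  1+1 = 0 carry 1
  0+0+1 = 1
  0+0 = 0
  0+0 = 0
  1+0 = 1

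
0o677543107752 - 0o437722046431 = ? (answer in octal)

0o237621041321

Subtract column by column in base 8:
  2-1 → 1
  5-3 → 2
  7-4 → 3
  7-6 → 1
  0-4 → 4 (borrow)
  1-0-1 → 0
  3-2 → 1
  4-2 → 2
  5-7 → 6 (borrow)
  7-7-1 → 7 (borrow)
  7-3-1 → 3
  6-4 → 2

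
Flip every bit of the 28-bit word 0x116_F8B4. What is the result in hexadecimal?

Each hex digit d becomes F−d:
  1→E, 1→E, 6→9, F→0, 8→7, B→4, 4→B

0xEE9074B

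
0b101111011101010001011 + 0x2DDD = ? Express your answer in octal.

0o5764150

0b101111011101010001011 = 0o5735213 in octal.
0x2DDD = 0o26735 in octal.
Add column by column in base 8, right to left:
  3+5 = 0 carry 1
  1+3+1 = 5
  2+7 = 1 carry 1
  5+6+1 = 4 carry 1
  3+2+1 = 6
  7+0 = 7
  5+0 = 5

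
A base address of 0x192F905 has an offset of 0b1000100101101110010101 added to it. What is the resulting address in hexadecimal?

0b1000100101101110010101 = 0x225B95 in hexadecimal.
Add column by column in base 16, right to left:
  5+5 = A
  0+9 = 9
  9+B = 4 carry 1
  F+5+1 = 5 carry 1
  2+2+1 = 5
  9+2 = B
  1+0 = 1

0x1B5549A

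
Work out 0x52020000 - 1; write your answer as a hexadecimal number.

0x5201FFFF

The trailing 4 digits are 0, so subtracting 1 borrows through: they become F and the next digit up decrements.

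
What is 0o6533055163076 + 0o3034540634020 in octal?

Add column by column in base 8, right to left:
  6+0 = 6
  7+2 = 1 carry 1
  0+0+1 = 1
  3+4 = 7
  6+3 = 1 carry 1
  1+6+1 = 0 carry 1
  5+0+1 = 6
  5+4 = 1 carry 1
  0+5+1 = 6
  3+4 = 7
  3+3 = 6
  5+0 = 5
  6+3 = 1 carry 1
  final carry 1

0o11567616017116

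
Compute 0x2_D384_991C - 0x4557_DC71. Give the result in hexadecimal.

0x28E2CBCAB

Subtract column by column in base 16:
  C-1 → B
  1-7 → A (borrow)
  9-C-1 → C (borrow)
  9-D-1 → B (borrow)
  4-7-1 → C (borrow)
  8-5-1 → 2
  3-5 → E (borrow)
  D-4-1 → 8
  2-0 → 2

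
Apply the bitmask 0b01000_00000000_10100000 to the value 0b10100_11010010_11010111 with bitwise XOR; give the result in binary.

0b111001101001001110111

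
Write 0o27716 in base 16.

Each octal digit is 3 bits: 2=010 7=111 7=111 1=001 6=110.
Group the bits into nibbles: 0010 1111 1100 1110 → 2FCE.

0x2FCE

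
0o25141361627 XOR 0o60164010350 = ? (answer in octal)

0o45025371577

XOR each oct digit independently (no carries):
  2^6=4, 5^0=5, 1^1=0, 4^6=2, 1^4=5, 3^0=3, 6^1=7, 1^0=1, 6^3=5, 2^5=7, 7^0=7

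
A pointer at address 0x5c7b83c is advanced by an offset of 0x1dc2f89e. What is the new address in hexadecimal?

Add column by column in base 16, right to left:
  c+e = a carry 1
  3+9+1 = d
  8+8 = 0 carry 1
  b+f+1 = b carry 1
  7+2+1 = a
  c+c = 8 carry 1
  5+d+1 = 3 carry 1
  0+1+1 = 2

0x238ab0da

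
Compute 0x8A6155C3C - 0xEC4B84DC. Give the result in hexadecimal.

Subtract column by column in base 16:
  C-C → 0
  3-D → 6 (borrow)
  C-4-1 → 7
  5-8 → D (borrow)
  5-B-1 → 9 (borrow)
  1-4-1 → C (borrow)
  6-C-1 → 9 (borrow)
  A-E-1 → B (borrow)
  8-0-1 → 7

0x7B9C9D760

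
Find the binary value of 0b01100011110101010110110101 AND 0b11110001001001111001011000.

0b01100001000001010000010000

AND bit by bit (1 only where both bits are 1):
  01100011110101010110110101
& 11110001001001111001011000
= 01100001000001010000010000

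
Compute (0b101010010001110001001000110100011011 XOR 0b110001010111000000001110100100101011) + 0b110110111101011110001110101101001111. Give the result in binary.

0b1010010000100001111010100111101111111

First 0b101010010001110001001000110100011011 XOR 0b110001010111000000001110100100101011 = 0b011011000110110001000110010000110000.
Add column by column in base 2, right to left:
  0+1 = 1
  0+1 = 1
  0+1 = 1
  0+1 = 1
  1+0 = 1
  1+0 = 1
  0+1 = 1
  0+0 = 0
  0+1 = 1
  0+1 = 1
  1+0 = 1
  0+1 = 1
  0+0 = 0
  1+1 = 0 carry 1
  1+1+1 = 1 carry 1
  0+1+1 = 0 carry 1
  0+0+1 = 1
  0+0 = 0
  1+0 = 1
  0+1 = 1
  0+1 = 1
  0+1 = 1
  1+1 = 0 carry 1
  1+0+1 = 0 carry 1
  0+1+1 = 0 carry 1
  1+0+1 = 0 carry 1
  1+1+1 = 1 carry 1
  0+1+1 = 0 carry 1
  0+1+1 = 0 carry 1
  0+1+1 = 0 carry 1
  1+0+1 = 0 carry 1
  1+1+1 = 1 carry 1
  0+1+1 = 0 carry 1
  1+0+1 = 0 carry 1
  1+1+1 = 1 carry 1
  0+1+1 = 0 carry 1
  final carry 1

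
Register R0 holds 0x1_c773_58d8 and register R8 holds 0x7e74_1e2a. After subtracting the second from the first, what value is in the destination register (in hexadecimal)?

0x148ff3aae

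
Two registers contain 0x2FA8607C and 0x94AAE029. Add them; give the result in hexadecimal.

0xC45340A5

Add column by column in base 16, right to left:
  C+9 = 5 carry 1
  7+2+1 = A
  0+0 = 0
  6+E = 4 carry 1
  8+A+1 = 3 carry 1
  A+A+1 = 5 carry 1
  F+4+1 = 4 carry 1
  2+9+1 = C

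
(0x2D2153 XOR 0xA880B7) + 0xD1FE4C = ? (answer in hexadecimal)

First 0x2D2153 XOR 0xA880B7 = 0x85A1E4.
Add column by column in base 16, right to left:
  4+C = 0 carry 1
  E+4+1 = 3 carry 1
  1+E+1 = 0 carry 1
  A+F+1 = A carry 1
  5+1+1 = 7
  8+D = 5 carry 1
  final carry 1

0x157A030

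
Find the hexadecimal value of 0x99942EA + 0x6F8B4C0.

Add column by column in base 16, right to left:
  A+0 = A
  E+C = A carry 1
  2+4+1 = 7
  4+B = F
  9+8 = 1 carry 1
  9+F+1 = 9 carry 1
  9+6+1 = 0 carry 1
  final carry 1

0x1091F7AA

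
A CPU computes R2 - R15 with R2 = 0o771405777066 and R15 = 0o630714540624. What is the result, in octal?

0o140471236242

Subtract column by column in base 8:
  6-4 → 2
  6-2 → 4
  0-6 → 2 (borrow)
  7-0-1 → 6
  7-4 → 3
  7-5 → 2
  5-4 → 1
  0-1 → 7 (borrow)
  4-7-1 → 4 (borrow)
  1-0-1 → 0
  7-3 → 4
  7-6 → 1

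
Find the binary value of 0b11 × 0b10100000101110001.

0b111100010001010011

Multiply each base-2 digit by 3, carrying:
  1×3 = 3 → write 1 carry 1
  0×3+1 = 1 → write 1
  0×3 = 0 → write 0
  0×3 = 0 → write 0
  1×3 = 3 → write 1 carry 1
  1×3+1 = 4 → write 0 carry 2
  1×3+2 = 5 → write 1 carry 2
  0×3+2 = 2 → write 0 carry 1
  1×3+1 = 4 → write 0 carry 2
  0×3+2 = 2 → write 0 carry 1
  0×3+1 = 1 → write 1
  0×3 = 0 → write 0
  0×3 = 0 → write 0
  0×3 = 0 → write 0
  1×3 = 3 → write 1 carry 1
  0×3+1 = 1 → write 1
  1×3 = 3 → write 1 carry 1
  remaining carry: 1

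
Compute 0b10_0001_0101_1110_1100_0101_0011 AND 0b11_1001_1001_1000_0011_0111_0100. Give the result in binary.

AND bit by bit (1 only where both bits are 1):
  10000101011110110001010011
& 11100110011000001101110100
= 10000100011000000001010000

0b10000100011000000001010000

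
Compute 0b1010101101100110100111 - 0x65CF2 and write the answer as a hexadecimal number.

0b1010101101100110100111 = 0x2AD9A7 in hexadecimal.
Subtract column by column in base 16:
  7-2 → 5
  A-F → B (borrow)
  9-C-1 → C (borrow)
  D-5-1 → 7
  A-6 → 4
  2-0 → 2

0x247CB5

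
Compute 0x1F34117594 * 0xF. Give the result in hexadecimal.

Multiply each base-16 digit by 15, carrying:
  4×15 = 60 → write C carry 3
  9×15+3 = 138 → write A carry 8
  5×15+8 = 83 → write 3 carry 5
  7×15+5 = 110 → write E carry 6
  1×15+6 = 21 → write 5 carry 1
  1×15+1 = 16 → write 0 carry 1
  4×15+1 = 61 → write D carry 3
  3×15+3 = 48 → write 0 carry 3
  F×15+3 = 228 → write 4 carry 14
  1×15+14 = 29 → write D carry 1
  remaining carry: 1

0x1D40D05E3AC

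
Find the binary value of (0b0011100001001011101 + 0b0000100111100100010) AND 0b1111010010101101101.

0b100000000101101101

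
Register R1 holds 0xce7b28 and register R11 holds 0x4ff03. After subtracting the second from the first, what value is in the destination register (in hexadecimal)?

Subtract column by column in base 16:
  8-3 → 5
  2-0 → 2
  b-f → c (borrow)
  7-f-1 → 7 (borrow)
  e-4-1 → 9
  c-0 → c

0xc97c25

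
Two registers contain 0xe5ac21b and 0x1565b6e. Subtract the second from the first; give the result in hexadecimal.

0xd0466ad

Subtract column by column in base 16:
  b-e → d (borrow)
  1-6-1 → a (borrow)
  2-b-1 → 6 (borrow)
  c-5-1 → 6
  a-6 → 4
  5-5 → 0
  e-1 → d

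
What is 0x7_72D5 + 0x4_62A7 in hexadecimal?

Add column by column in base 16, right to left:
  5+7 = C
  D+A = 7 carry 1
  2+2+1 = 5
  7+6 = D
  7+4 = B

0xBD57C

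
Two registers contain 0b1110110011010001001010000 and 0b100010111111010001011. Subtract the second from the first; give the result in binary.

0b1110010000010001111000101

Subtract column by column in base 2:
  0-1 → 1 (borrow)
  0-1-1 → 0 (borrow)
  0-0-1 → 1 (borrow)
  0-1-1 → 0 (borrow)
  1-0-1 → 0
  0-0 → 0
  1-0 → 1
  0-1 → 1 (borrow)
  0-0-1 → 1 (borrow)
  1-1-1 → 1 (borrow)
  0-1-1 → 0 (borrow)
  0-1-1 → 0 (borrow)
  0-1-1 → 0 (borrow)
  1-1-1 → 1 (borrow)
  0-1-1 → 0 (borrow)
  1-0-1 → 0
  1-1 → 0
  0-0 → 0
  0-0 → 0
  1-0 → 1
  1-1 → 0
  0-0 → 0
  1-0 → 1
  1-0 → 1
  1-0 → 1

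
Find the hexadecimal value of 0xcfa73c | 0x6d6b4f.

0xefef7f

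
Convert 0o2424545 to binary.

Each octal digit is 3 bits: 2=010 4=100 2=010 4=100 5=101 4=100 5=101.

0b10100010100101100101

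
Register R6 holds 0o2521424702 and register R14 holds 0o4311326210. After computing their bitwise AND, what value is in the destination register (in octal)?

0o0101024200

AND each oct digit independently (no carries):
  2&4=0, 5&3=1, 2&1=0, 1&1=1, 4&3=0, 2&2=2, 4&6=4, 7&2=2, 0&1=0, 2&0=0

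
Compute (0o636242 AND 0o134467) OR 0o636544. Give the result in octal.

0o636546

0o636242 AND 0o134467 = 0o034042.
Then OR with 0o636544.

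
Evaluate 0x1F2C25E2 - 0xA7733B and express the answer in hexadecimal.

0x1E84B2A7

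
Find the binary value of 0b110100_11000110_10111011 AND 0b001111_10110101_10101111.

0b0001001000010010101011

AND bit by bit (1 only where both bits are 1):
  1101001100011010111011
& 0011111011010110101111
= 0001001000010010101011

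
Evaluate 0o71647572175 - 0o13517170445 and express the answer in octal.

Subtract column by column in base 8:
  5-5 → 0
  7-4 → 3
  1-4 → 5 (borrow)
  2-0-1 → 1
  7-7 → 0
  5-1 → 4
  7-7 → 0
  4-1 → 3
  6-5 → 1
  1-3 → 6 (borrow)
  7-1-1 → 5

0o56130401530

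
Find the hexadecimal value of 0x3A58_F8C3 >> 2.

0xE963E30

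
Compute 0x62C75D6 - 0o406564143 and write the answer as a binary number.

0b10000100011000110101110011

0x62C75D6 = 0b110001011000111010111010110 in binary.
0o406564143 = 0b100000110101110100001100011 in binary.
Subtract column by column in base 2:
  0-1 → 1 (borrow)
  1-1-1 → 1 (borrow)
  1-0-1 → 0
  0-0 → 0
  1-0 → 1
  0-1 → 1 (borrow)
  1-1-1 → 1 (borrow)
  1-0-1 → 0
  1-0 → 1
  0-0 → 0
  1-0 → 1
  0-1 → 1 (borrow)
  1-0-1 → 0
  1-1 → 0
  1-1 → 0
  0-1 → 1 (borrow)
  0-0-1 → 1 (borrow)
  0-1-1 → 0 (borrow)
  1-0-1 → 0
  1-1 → 0
  0-1 → 1 (borrow)
  1-0-1 → 0
  0-0 → 0
  0-0 → 0
  0-0 → 0
  1-0 → 1
  1-1 → 0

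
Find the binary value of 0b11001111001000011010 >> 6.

0b11001111001000

Right shift by 6: drop the 6 least-significant bits.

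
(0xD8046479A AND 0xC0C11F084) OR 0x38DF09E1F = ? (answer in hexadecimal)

0xD8046479A AND 0xC0C11F084 = 0xC00004080.
Then OR with 0x38DF09E1F.

0xF8DF0DE9F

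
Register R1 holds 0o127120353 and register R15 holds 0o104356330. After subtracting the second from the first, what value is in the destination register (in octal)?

0o22542023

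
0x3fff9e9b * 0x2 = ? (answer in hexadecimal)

0x7fff3d36

Multiply each base-16 digit by 2, carrying:
  b×2 = 22 → write 6 carry 1
  9×2+1 = 19 → write 3 carry 1
  e×2+1 = 29 → write d carry 1
  9×2+1 = 19 → write 3 carry 1
  f×2+1 = 31 → write f carry 1
  f×2+1 = 31 → write f carry 1
  f×2+1 = 31 → write f carry 1
  3×2+1 = 7 → write 7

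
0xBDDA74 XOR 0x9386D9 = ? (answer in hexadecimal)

0x2E5CAD

XOR each hex digit independently (no carries):
  B^9=2, D^3=E, D^8=5, A^6=C, 7^D=A, 4^9=D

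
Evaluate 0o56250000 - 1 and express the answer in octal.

The trailing 4 digits are 0, so subtracting 1 borrows through: they become 7 and the next digit up decrements.

0o56247777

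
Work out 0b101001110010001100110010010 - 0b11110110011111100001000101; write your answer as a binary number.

0b1010111110010000101001101

Subtract column by column in base 2:
  0-1 → 1 (borrow)
  1-0-1 → 0
  0-1 → 1 (borrow)
  0-0-1 → 1 (borrow)
  1-0-1 → 0
  0-0 → 0
  0-1 → 1 (borrow)
  1-0-1 → 0
  1-0 → 1
  0-0 → 0
  0-0 → 0
  1-1 → 0
  1-1 → 0
  0-1 → 1 (borrow)
  0-1-1 → 0 (borrow)
  0-1-1 → 0 (borrow)
  1-1-1 → 1 (borrow)
  0-0-1 → 1 (borrow)
  0-0-1 → 1 (borrow)
  1-1-1 → 1 (borrow)
  1-1-1 → 1 (borrow)
  1-0-1 → 0
  0-1 → 1 (borrow)
  0-1-1 → 0 (borrow)
  1-1-1 → 1 (borrow)
  0-1-1 → 0 (borrow)
  1-0-1 → 0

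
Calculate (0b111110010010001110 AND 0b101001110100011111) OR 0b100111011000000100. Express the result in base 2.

0b101111011000001110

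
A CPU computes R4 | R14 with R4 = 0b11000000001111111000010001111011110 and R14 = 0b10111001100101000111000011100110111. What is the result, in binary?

OR bit by bit (1 where either bit is 1):
  11000000001111111000010001111011110
| 10111001100101000111000011100110111
= 11111001101111111111010011111111111

0b11111001101111111111010011111111111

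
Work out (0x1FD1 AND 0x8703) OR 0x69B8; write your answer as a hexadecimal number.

0x1FD1 AND 0x8703 = 0x0701.
Then OR with 0x69B8.

0x6FB9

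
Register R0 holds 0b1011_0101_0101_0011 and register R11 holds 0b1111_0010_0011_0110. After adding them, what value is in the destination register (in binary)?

Add column by column in base 2, right to left:
  1+0 = 1
  1+1 = 0 carry 1
  0+1+1 = 0 carry 1
  0+0+1 = 1
  1+1 = 0 carry 1
  0+1+1 = 0 carry 1
  1+0+1 = 0 carry 1
  0+0+1 = 1
  1+0 = 1
  0+1 = 1
  1+0 = 1
  0+0 = 0
  1+1 = 0 carry 1
  1+1+1 = 1 carry 1
  0+1+1 = 0 carry 1
  1+1+1 = 1 carry 1
  final carry 1

0b11010011110001001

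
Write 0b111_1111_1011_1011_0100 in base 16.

0x7FBB4

Group the bits into nibbles: 0111 1111 1011 1011 0100 → 7FBB4.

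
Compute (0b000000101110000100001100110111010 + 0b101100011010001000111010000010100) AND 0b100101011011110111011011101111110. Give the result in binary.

Add column by column in base 2, right to left:
  0+0 = 0
  1+0 = 1
  0+1 = 1
  1+0 = 1
  1+1 = 0 carry 1
  1+0+1 = 0 carry 1
  0+0+1 = 1
  1+0 = 1
  1+0 = 1
  0+0 = 0
  0+1 = 1
  1+0 = 1
  1+1 = 0 carry 1
  0+1+1 = 0 carry 1
  0+1+1 = 0 carry 1
  0+0+1 = 1
  0+0 = 0
  1+0 = 1
  0+1 = 1
  0+0 = 0
  0+0 = 0
  0+0 = 0
  1+1 = 0 carry 1
  1+0+1 = 0 carry 1
  1+1+1 = 1 carry 1
  0+1+1 = 0 carry 1
  1+0+1 = 0 carry 1
  0+0+1 = 1
  0+0 = 0
  0+1 = 1
  0+1 = 1
  0+0 = 0
  0+1 = 1
Sum = 0b101101001000001101000110111001110; now AND with 0b100101011011110111011011101111110:
  101101001000001101000110111001110
& 100101011011110111011011101111110
= 100101001000000101000010101001110

0b100101001000000101000010101001110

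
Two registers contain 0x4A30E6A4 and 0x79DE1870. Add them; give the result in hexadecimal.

0xC40EFF14

Add column by column in base 16, right to left:
  4+0 = 4
  A+7 = 1 carry 1
  6+8+1 = F
  E+1 = F
  0+E = E
  3+D = 0 carry 1
  A+9+1 = 4 carry 1
  4+7+1 = C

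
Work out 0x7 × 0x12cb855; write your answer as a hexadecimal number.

Multiply each base-16 digit by 7, carrying:
  5×7 = 35 → write 3 carry 2
  5×7+2 = 37 → write 5 carry 2
  8×7+2 = 58 → write a carry 3
  b×7+3 = 80 → write 0 carry 5
  c×7+5 = 89 → write 9 carry 5
  2×7+5 = 19 → write 3 carry 1
  1×7+1 = 8 → write 8

0x8390a53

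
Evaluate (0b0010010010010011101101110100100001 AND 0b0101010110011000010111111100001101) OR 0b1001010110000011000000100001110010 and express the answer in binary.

0b1001010110010011000101110101110011

0b0010010010010011101101110100100001 AND 0b0101010110011000010111111100001101 = 0b0000010010010000000101110100000001.
Then OR with 0b1001010110000011000000100001110010.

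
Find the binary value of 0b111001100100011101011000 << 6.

0b111001100100011101011000000000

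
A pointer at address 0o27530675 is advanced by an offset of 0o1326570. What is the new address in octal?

Add column by column in base 8, right to left:
  5+0 = 5
  7+7 = 6 carry 1
  6+5+1 = 4 carry 1
  0+6+1 = 7
  3+2 = 5
  5+3 = 0 carry 1
  7+1+1 = 1 carry 1
  2+0+1 = 3

0o31057465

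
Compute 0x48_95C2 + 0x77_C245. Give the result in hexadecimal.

Add column by column in base 16, right to left:
  2+5 = 7
  C+4 = 0 carry 1
  5+2+1 = 8
  9+C = 5 carry 1
  8+7+1 = 0 carry 1
  4+7+1 = C

0xC05807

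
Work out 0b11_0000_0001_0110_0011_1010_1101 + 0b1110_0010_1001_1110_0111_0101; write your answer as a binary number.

0b11111001000000001000100010

Add column by column in base 2, right to left:
  1+1 = 0 carry 1
  0+0+1 = 1
  1+1 = 0 carry 1
  1+0+1 = 0 carry 1
  0+1+1 = 0 carry 1
  1+1+1 = 1 carry 1
  0+1+1 = 0 carry 1
  1+0+1 = 0 carry 1
  1+0+1 = 0 carry 1
  1+1+1 = 1 carry 1
  0+1+1 = 0 carry 1
  0+1+1 = 0 carry 1
  0+1+1 = 0 carry 1
  1+0+1 = 0 carry 1
  1+0+1 = 0 carry 1
  0+1+1 = 0 carry 1
  1+0+1 = 0 carry 1
  0+1+1 = 0 carry 1
  0+0+1 = 1
  0+0 = 0
  0+0 = 0
  0+1 = 1
  0+1 = 1
  0+1 = 1
  1+0 = 1
  1+0 = 1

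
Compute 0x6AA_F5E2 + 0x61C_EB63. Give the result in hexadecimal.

Add column by column in base 16, right to left:
  2+3 = 5
  E+6 = 4 carry 1
  5+B+1 = 1 carry 1
  F+E+1 = E carry 1
  A+C+1 = 7 carry 1
  A+1+1 = C
  6+6 = C

0xCC7E145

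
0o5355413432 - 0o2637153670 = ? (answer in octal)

0o2516237542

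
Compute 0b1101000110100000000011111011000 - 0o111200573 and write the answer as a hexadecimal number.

0b1101000110100000000011111011000 = 0x68D007D8 in hexadecimal.
0o111200573 = 0x125017B in hexadecimal.
Subtract column by column in base 16:
  8-B → D (borrow)
  D-7-1 → 5
  7-1 → 6
  0-0 → 0
  0-5 → B (borrow)
  D-2-1 → A
  8-1 → 7
  6-0 → 6

0x67AB065D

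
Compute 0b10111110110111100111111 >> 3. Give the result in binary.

0b10111110110111100111

Right shift by 3: drop the 3 least-significant bits.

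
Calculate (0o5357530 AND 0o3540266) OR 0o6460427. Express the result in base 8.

0o5357530 AND 0o3540266 = 0o1140020.
Then OR with 0o6460427.

0o7560427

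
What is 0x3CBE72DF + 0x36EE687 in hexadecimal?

Add column by column in base 16, right to left:
  F+7 = 6 carry 1
  D+8+1 = 6 carry 1
  2+6+1 = 9
  7+E = 5 carry 1
  E+E+1 = D carry 1
  B+6+1 = 2 carry 1
  C+3+1 = 0 carry 1
  3+0+1 = 4

0x402D5966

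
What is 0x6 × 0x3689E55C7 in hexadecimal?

0x1473B602AA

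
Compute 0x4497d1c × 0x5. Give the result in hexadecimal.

0x156f718c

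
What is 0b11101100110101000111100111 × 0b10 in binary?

Multiply each base-2 digit by 2, carrying:
  1×2 = 2 → write 0 carry 1
  1×2+1 = 3 → write 1 carry 1
  1×2+1 = 3 → write 1 carry 1
  0×2+1 = 1 → write 1
  0×2 = 0 → write 0
  1×2 = 2 → write 0 carry 1
  1×2+1 = 3 → write 1 carry 1
  1×2+1 = 3 → write 1 carry 1
  1×2+1 = 3 → write 1 carry 1
  0×2+1 = 1 → write 1
  0×2 = 0 → write 0
  0×2 = 0 → write 0
  1×2 = 2 → write 0 carry 1
  0×2+1 = 1 → write 1
  1×2 = 2 → write 0 carry 1
  0×2+1 = 1 → write 1
  1×2 = 2 → write 0 carry 1
  1×2+1 = 3 → write 1 carry 1
  0×2+1 = 1 → write 1
  0×2 = 0 → write 0
  1×2 = 2 → write 0 carry 1
  1×2+1 = 3 → write 1 carry 1
  0×2+1 = 1 → write 1
  1×2 = 2 → write 0 carry 1
  1×2+1 = 3 → write 1 carry 1
  1×2+1 = 3 → write 1 carry 1
  remaining carry: 1

0b111011001101010001111001110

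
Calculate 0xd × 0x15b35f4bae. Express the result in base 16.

0x11a1bd6d7d6

Multiply each base-16 digit by 13, carrying:
  e×13 = 182 → write 6 carry 11
  a×13+11 = 141 → write d carry 8
  b×13+8 = 151 → write 7 carry 9
  4×13+9 = 61 → write d carry 3
  f×13+3 = 198 → write 6 carry 12
  5×13+12 = 77 → write d carry 4
  3×13+4 = 43 → write b carry 2
  b×13+2 = 145 → write 1 carry 9
  5×13+9 = 74 → write a carry 4
  1×13+4 = 17 → write 1 carry 1
  remaining carry: 1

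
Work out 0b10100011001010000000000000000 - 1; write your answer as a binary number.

The trailing 16 digits are 0, so subtracting 1 borrows through: they become 1 and the next digit up decrements.

0b10100011001001111111111111111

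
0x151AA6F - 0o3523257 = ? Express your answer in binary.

0b1010000110000001111000000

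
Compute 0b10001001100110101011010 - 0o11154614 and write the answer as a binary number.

0o11154614 = 0b1001001101100110001100 in binary.
Subtract column by column in base 2:
  0-0 → 0
  1-0 → 1
  0-1 → 1 (borrow)
  1-1-1 → 1 (borrow)
  1-0-1 → 0
  0-0 → 0
  1-0 → 1
  0-1 → 1 (borrow)
  1-1-1 → 1 (borrow)
  0-0-1 → 1 (borrow)
  1-0-1 → 0
  1-1 → 0
  0-1 → 1 (borrow)
  0-0-1 → 1 (borrow)
  1-1-1 → 1 (borrow)
  1-1-1 → 1 (borrow)
  0-0-1 → 1 (borrow)
  0-0-1 → 1 (borrow)
  1-1-1 → 1 (borrow)
  0-0-1 → 1 (borrow)
  0-0-1 → 1 (borrow)
  0-1-1 → 0 (borrow)
  1-0-1 → 0

0b111111111001111001110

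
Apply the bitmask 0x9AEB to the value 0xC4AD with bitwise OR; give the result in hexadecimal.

0xDEEF

OR each hex digit independently (no carries):
  C|9=D, 4|A=E, A|E=E, D|B=F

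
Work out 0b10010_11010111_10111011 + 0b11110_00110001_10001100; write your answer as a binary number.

Add column by column in base 2, right to left:
  1+0 = 1
  1+0 = 1
  0+1 = 1
  1+1 = 0 carry 1
  1+0+1 = 0 carry 1
  1+0+1 = 0 carry 1
  0+0+1 = 1
  1+1 = 0 carry 1
  1+1+1 = 1 carry 1
  1+0+1 = 0 carry 1
  1+0+1 = 0 carry 1
  0+0+1 = 1
  1+1 = 0 carry 1
  0+1+1 = 0 carry 1
  1+0+1 = 0 carry 1
  1+0+1 = 0 carry 1
  0+0+1 = 1
  1+1 = 0 carry 1
  0+1+1 = 0 carry 1
  0+1+1 = 0 carry 1
  1+1+1 = 1 carry 1
  final carry 1

0b1100010000100101000111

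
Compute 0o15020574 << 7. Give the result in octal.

0o3204137000

7 bits is not a whole number of base-8 digits; in binary: 1101000010000101111100 << 7 = 11010000100001011111000000000.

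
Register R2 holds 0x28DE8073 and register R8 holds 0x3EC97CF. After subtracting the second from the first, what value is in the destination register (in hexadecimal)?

Subtract column by column in base 16:
  3-F → 4 (borrow)
  7-C-1 → A (borrow)
  0-7-1 → 8 (borrow)
  8-9-1 → E (borrow)
  E-C-1 → 1
  D-E → F (borrow)
  8-3-1 → 4
  2-0 → 2

0x24F1E8A4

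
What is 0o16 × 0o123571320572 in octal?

0o2224243552254

Multiply each base-8 digit by 14, carrying:
  2×14 = 28 → write 4 carry 3
  7×14+3 = 101 → write 5 carry 12
  5×14+12 = 82 → write 2 carry 10
  0×14+10 = 10 → write 2 carry 1
  2×14+1 = 29 → write 5 carry 3
  3×14+3 = 45 → write 5 carry 5
  1×14+5 = 19 → write 3 carry 2
  7×14+2 = 100 → write 4 carry 12
  5×14+12 = 82 → write 2 carry 10
  3×14+10 = 52 → write 4 carry 6
  2×14+6 = 34 → write 2 carry 4
  1×14+4 = 18 → write 2 carry 2
  remaining carry: 2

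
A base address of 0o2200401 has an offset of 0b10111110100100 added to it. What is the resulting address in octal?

0o2230245

0b10111110100100 = 0o27644 in octal.
Add column by column in base 8, right to left:
  1+4 = 5
  0+4 = 4
  4+6 = 2 carry 1
  0+7+1 = 0 carry 1
  0+2+1 = 3
  2+0 = 2
  2+0 = 2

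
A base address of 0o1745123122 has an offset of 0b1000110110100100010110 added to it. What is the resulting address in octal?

0o1756007550

0b1000110110100100010110 = 0o10664426 in octal.
Add column by column in base 8, right to left:
  2+6 = 0 carry 1
  2+2+1 = 5
  1+4 = 5
  3+4 = 7
  2+6 = 0 carry 1
  1+6+1 = 0 carry 1
  5+0+1 = 6
  4+1 = 5
  7+0 = 7
  1+0 = 1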